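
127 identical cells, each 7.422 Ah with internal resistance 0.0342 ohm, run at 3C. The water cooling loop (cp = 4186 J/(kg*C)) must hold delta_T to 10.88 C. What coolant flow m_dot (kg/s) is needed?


Step 1: I = 3 * 7.422 = 22.266 A
Step 2: Q_cell = I^2 * R = 22.266^2 * 0.0342 = 16.955 W
Step 3: Q_total = 127 * 16.955 = 2153.3 W
Step 4: m_dot = Q_total / (cp * dT) = 2153.3 / (4186 * 10.88) = 0.04728 kg/s

0.04728 kg/s


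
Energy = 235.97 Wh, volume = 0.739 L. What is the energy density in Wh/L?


Volumetric ED = 235.97 Wh / 0.739 L = 319.3 Wh/L

319.3 Wh/L


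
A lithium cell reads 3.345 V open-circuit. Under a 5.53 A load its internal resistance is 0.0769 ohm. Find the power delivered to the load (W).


Step 1: V_terminal = OCV - I*R = 3.345 - 5.53 * 0.0769 = 2.9197 V
Step 2: P_out = V_terminal * I = 2.9197 * 5.53 = 16.15 W

16.15 W


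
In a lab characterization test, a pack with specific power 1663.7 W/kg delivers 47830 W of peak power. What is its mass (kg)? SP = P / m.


m = P / SP = 47830 / 1663.7 = 28.75 kg

28.75 kg


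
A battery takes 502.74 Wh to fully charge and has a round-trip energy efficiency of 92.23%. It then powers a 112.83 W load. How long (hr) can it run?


Step 1: E_discharge = eta/100 * E_charge = 92.23/100 * 502.74 = 463.68 Wh
Step 2: t = E_discharge / P = 463.68 / 112.83 = 4.110 hr

4.110 hr


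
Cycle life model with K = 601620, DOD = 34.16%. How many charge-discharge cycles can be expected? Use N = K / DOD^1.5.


DOD^1.5 = 199.65
N = K / DOD^1.5 = 601620 / 199.65 = 3013

3013 cycles


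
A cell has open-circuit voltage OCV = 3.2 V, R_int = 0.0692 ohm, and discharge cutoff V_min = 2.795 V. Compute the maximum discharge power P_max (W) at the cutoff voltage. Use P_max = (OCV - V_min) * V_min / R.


P_max = (OCV - V_min) * V_min / R = (3.2 - 2.795) * 2.795 / 0.0692 = 0.405 * 2.795 / 0.0692 = 16.36 W

16.36 W


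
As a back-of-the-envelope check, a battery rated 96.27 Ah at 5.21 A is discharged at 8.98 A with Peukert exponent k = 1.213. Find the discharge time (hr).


Step 1: t_rated = C / I_rated = 96.27 / 5.21 = 18.478 hr
Step 2: ratio = 5.21 / 8.98 = 0.58018
Step 3: ratio^k = 0.58018^1.213 = 0.51666
Step 4: t = t_rated * ratio^k = 18.478 * 0.51666 = 9.547 hr

9.547 hr


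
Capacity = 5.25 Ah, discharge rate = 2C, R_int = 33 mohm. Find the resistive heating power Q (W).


Convert: R = 33 mohm = 0.033 ohm
Step 1: I = C_rate * capacity = 2 * 5.25 = 10.5 A
Step 2: Q = I^2 * R = 10.5^2 * 0.033 = 110.25 * 0.033 = 3.638 W

3.638 W


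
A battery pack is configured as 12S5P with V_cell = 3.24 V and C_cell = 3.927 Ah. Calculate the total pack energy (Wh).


E = Ns * Vcell * Np * Ccell = 12 * 3.24 * 5 * 3.927 = 763.4 Wh

763.4 Wh


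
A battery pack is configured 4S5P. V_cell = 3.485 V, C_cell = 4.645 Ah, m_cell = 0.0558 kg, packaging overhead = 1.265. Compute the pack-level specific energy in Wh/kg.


Step 1: V_pack = 4 * 3.485 = 13.94 V
Step 2: C_pack = 5 * 4.645 = 23.225 Ah
Step 3: E_pack = V_pack * C_pack = 13.94 * 23.225 = 323.76 Wh
Step 4: m_pack = 4 * 5 * 0.0558 * 1.265 = 1.4117 kg
Step 5: ED = E_pack / m_pack = 323.76 / 1.4117 = 229.3 Wh/kg

229.3 Wh/kg


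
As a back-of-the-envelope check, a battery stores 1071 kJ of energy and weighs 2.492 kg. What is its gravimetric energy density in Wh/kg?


Convert: E = 1071 kJ = 297.5 Wh
ED = E / m = 297.5 / 2.492 = 119.4 Wh/kg

119.4 Wh/kg


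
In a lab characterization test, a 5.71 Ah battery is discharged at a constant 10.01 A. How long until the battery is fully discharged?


Runtime = 5.71 Ah / 10.01 A = 0.5704 hr

0.5704 hr


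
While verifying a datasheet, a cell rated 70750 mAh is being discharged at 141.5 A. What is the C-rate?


Convert: capacity = 70750 mAh = 70.75 Ah
Rearranging: C_rate = 141.5 / 70.75 = 2C

2C


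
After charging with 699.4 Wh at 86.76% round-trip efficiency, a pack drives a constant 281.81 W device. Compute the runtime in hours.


Step 1: E_discharge = eta/100 * E_charge = 86.76/100 * 699.4 = 606.8 Wh
Step 2: t = E_discharge / P = 606.8 / 281.81 = 2.153 hr

2.153 hr


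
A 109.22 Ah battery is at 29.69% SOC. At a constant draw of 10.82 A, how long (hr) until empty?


Step 1: remaining = SOC/100 * C_total = 29.69/100 * 109.22 = 32.427 Ah
Step 2: t = remaining / I = 32.427 / 10.82 = 2.997 hr

2.997 hr


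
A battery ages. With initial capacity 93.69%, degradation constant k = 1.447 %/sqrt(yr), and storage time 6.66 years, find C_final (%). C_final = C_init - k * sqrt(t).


Step 1: sqrt(6.66 yr) = 2.5807
Step 2: drop = 1.447 * 2.5807 = 3.7343
Step 3: C_final = 93.69 - 3.7343 = 89.96%

89.96%


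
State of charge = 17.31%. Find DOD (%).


DOD = 100 - SOC = 100 - 17.31 = 82.69%

82.69%


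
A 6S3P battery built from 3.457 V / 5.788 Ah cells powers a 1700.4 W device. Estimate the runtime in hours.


Step 1: E_pack = Ns * V_cell * Np * C_cell = 6 * 3.457 * 3 * 5.788 = 360.16 Wh
Step 2: t = E_pack / P = 360.16 / 1700.4 = 0.2118 hr

0.2118 hr


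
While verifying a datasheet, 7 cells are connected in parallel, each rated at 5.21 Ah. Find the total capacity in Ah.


C_total = 7 * 5.21 = 36.47 Ah

36.47 Ah


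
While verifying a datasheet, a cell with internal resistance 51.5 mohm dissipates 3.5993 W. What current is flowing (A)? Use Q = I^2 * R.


Convert: R = 51.5 mohm = 0.0515 ohm
I = sqrt(Q / R) = sqrt(3.5993 / 0.0515) = sqrt(69.889) = 8.360 A

8.360 A


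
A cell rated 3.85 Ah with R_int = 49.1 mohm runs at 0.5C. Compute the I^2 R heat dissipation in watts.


Convert: R = 49.1 mohm = 0.0491 ohm
Step 1: I = C_rate * capacity = 0.5 * 3.85 = 1.925 A
Step 2: Q = I^2 * R = 1.925^2 * 0.0491 = 3.7056 * 0.0491 = 0.1819 W

0.1819 W


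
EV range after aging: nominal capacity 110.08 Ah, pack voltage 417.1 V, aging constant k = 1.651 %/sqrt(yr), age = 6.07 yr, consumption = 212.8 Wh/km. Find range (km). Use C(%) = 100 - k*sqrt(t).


Step 1: capacity retention = 100 - 1.651 * sqrt(6.07) = 100 - 1.651 * 2.4637 = 95.932%
Step 2: C_now = 110.08 * 95.932/100 = 105.6 Ah
Step 3: E_pack = V * C_now = 417.1 * 105.6 = 44046 Wh
Step 4: range = E_pack / consumption = 44046 / 212.8 = 207.0 km

207.0 km


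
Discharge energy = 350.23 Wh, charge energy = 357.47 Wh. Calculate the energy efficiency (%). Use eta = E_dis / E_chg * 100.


eta_e = E_dis / E_chg * 100 = 350.23 / 357.47 * 100 = 97.97%

97.97%


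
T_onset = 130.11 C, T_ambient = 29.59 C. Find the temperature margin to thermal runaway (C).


margin = T_onset - T_ambient = 130.11 - 29.59 = 100.52 C

100.52 C


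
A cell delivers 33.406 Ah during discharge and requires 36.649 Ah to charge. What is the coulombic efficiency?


eta_c = Q_dis / Q_chg * 100 = 33.406 / 36.649 * 100 = 91.15%

91.15%


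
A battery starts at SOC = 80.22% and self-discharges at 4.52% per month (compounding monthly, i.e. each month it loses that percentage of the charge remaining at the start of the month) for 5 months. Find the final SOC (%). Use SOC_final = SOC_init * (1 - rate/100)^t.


decay = (1 - 4.52/100)^5 = 0.79353
SOC_final = 80.22 * 0.79353 = 63.66%

63.66%


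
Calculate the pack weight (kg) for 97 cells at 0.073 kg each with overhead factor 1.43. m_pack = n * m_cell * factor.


Cell mass sum = 97 * 0.073 = 7.081 kg
With overhead 1.43: m_pack = 7.081 * 1.43 = 10.13 kg

10.13 kg


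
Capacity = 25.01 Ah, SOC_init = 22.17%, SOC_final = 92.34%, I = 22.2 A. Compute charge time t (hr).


Step 1: dSOC = 92.34% - 22.17% = 70.17%
Step 2: delta_Ah = 25.01 * 70.17 / 100 = 17.55 Ah
Step 3: t = 17.55 / 22.2 = 0.7905 hr

0.7905 hr


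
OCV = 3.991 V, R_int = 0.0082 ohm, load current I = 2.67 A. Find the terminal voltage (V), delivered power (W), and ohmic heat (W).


Step 1: V_terminal = OCV - I*R = 3.991 - 2.67 * 0.0082 = 3.9691 V
Step 2: P_out = V_terminal * I = 3.9691 * 2.67 = 10.60 W
Step 3: Q = I^2 * R = 2.67^2 * 0.0082 = 0.05846 W

V=3.9691 V, P=10.60 W, Q=0.05846 W


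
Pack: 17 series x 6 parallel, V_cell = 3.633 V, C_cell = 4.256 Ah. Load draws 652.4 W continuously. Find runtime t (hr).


Step 1: E_pack = Ns * V_cell * Np * C_cell = 17 * 3.633 * 6 * 4.256 = 1577.1 Wh
Step 2: t = E_pack / P = 1577.1 / 652.4 = 2.417 hr

2.417 hr


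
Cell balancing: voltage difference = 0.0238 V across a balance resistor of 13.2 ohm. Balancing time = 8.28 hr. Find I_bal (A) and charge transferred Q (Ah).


I_bal = dV / R = 0.0238 / 13.2 = 0.001803 A
Q = I_bal * t = 0.001803 * 8.28 = 0.01493 Ah

I=0.001803 A, Q=0.01493 Ah


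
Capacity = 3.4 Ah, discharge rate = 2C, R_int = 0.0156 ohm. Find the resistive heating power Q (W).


Step 1: I = C_rate * capacity = 2 * 3.4 = 6.8 A
Step 2: Q = I^2 * R = 6.8^2 * 0.0156 = 46.24 * 0.0156 = 0.7213 W

0.7213 W


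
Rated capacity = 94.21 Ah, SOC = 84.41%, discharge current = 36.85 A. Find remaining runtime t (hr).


Step 1: remaining = SOC/100 * C_total = 84.41/100 * 94.21 = 79.523 Ah
Step 2: t = remaining / I = 79.523 / 36.85 = 2.158 hr

2.158 hr


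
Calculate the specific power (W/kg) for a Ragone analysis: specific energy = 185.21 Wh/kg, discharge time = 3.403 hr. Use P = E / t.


Specific power = 185.21 Wh/kg / 3.403 hr = 54.43 W/kg

54.43 W/kg


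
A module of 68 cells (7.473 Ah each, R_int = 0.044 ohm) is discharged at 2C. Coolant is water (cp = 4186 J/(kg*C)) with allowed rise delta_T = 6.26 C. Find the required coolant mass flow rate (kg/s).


Step 1: I = 2 * 7.473 = 14.946 A
Step 2: Q_cell = I^2 * R = 14.946^2 * 0.044 = 9.8288 W
Step 3: Q_total = 68 * 9.8288 = 668.36 W
Step 4: m_dot = Q_total / (cp * dT) = 668.36 / (4186 * 6.26) = 0.02551 kg/s

0.02551 kg/s


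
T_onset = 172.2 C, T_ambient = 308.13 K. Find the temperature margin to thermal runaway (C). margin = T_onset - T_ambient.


Convert: T_ambient = 308.13 K = 34.98 C
margin = 172.2 - 34.98 = 137.22 C

137.22 C


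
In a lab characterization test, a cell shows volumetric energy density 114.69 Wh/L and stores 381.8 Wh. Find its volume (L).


V = E / ED = 381.8 / 114.69 = 3.329 L

3.329 L


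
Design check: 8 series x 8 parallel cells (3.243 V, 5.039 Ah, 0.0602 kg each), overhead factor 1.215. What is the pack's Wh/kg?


Step 1: V_pack = 8 * 3.243 = 25.944 V
Step 2: C_pack = 8 * 5.039 = 40.312 Ah
Step 3: E_pack = V_pack * C_pack = 25.944 * 40.312 = 1045.9 Wh
Step 4: m_pack = 8 * 8 * 0.0602 * 1.215 = 4.6812 kg
Step 5: ED = E_pack / m_pack = 1045.9 / 4.6812 = 223.4 Wh/kg

223.4 Wh/kg


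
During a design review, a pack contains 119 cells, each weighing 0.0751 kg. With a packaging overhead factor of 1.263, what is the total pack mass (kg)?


m_pack = n * m_cell * overhead = 119 * 0.0751 * 1.263 = 11.29 kg

11.29 kg


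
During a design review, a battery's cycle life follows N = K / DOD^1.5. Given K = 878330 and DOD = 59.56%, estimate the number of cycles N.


Step 1: DOD^1.5 = 59.56^1.5 = 459.66
Step 2: N = 878330 / 459.66 = 1911 cycles

1911 cycles


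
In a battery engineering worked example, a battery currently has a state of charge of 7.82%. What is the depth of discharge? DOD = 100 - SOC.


Complement of SOC: DOD = 100% - 7.82% = 92.18%

92.18%


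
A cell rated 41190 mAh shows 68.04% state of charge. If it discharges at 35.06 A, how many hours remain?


Convert: C_total = 41190 mAh = 41.19 Ah
Step 1: remaining = SOC/100 * C_total = 68.04/100 * 41.19 = 28.026 Ah
Step 2: t = remaining / I = 28.026 / 35.06 = 0.7994 hr

0.7994 hr


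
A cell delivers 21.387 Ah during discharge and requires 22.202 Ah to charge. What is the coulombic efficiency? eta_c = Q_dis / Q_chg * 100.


eta_c = Q_dis / Q_chg * 100 = 21.387 / 22.202 * 100 = 96.33%

96.33%


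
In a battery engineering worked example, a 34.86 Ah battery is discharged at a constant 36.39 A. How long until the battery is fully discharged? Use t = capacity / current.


t = capacity / current = 34.86 / 36.39 = 0.9580 hr

0.9580 hr


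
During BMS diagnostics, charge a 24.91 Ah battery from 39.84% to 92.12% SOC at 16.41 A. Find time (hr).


delta_Ah = 24.91 * (92.12 - 39.84) / 100 = 13.023 Ah
t = delta_Ah / I = 13.023 / 16.41 = 0.7936 hr

0.7936 hr


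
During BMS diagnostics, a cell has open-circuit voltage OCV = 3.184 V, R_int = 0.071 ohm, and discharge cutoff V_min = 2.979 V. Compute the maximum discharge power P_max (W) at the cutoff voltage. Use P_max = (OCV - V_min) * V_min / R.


P_max = (OCV - V_min) * V_min / R = (3.184 - 2.979) * 2.979 / 0.071 = 0.205 * 2.979 / 0.071 = 8.601 W

8.601 W


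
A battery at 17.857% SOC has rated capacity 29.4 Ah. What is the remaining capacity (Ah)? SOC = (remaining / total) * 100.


remaining = SOC / 100 * total = 17.857 / 100 * 29.4 = 5.250 Ah

5.250 Ah


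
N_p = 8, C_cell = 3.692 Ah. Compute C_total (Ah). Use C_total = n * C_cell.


C_total = 8 * 3.692 = 29.536 Ah

29.536 Ah


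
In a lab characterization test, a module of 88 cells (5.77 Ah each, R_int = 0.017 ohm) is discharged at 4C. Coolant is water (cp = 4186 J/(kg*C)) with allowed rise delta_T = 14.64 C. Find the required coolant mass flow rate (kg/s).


Step 1: I = 4 * 5.77 = 23.08 A
Step 2: Q_cell = I^2 * R = 23.08^2 * 0.017 = 9.0557 W
Step 3: Q_total = 88 * 9.0557 = 796.9 W
Step 4: m_dot = Q_total / (cp * dT) = 796.9 / (4186 * 14.64) = 0.01300 kg/s

0.01300 kg/s


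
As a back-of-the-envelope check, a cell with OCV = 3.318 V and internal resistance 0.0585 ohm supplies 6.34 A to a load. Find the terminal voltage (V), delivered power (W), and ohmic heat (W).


Step 1: V_terminal = OCV - I*R = 3.318 - 6.34 * 0.0585 = 2.9471 V
Step 2: P_out = V_terminal * I = 2.9471 * 6.34 = 18.68 W
Step 3: Q = I^2 * R = 6.34^2 * 0.0585 = 2.351 W

V=2.9471 V, P=18.68 W, Q=2.351 W


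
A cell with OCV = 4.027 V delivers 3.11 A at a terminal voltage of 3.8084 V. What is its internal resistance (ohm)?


R = (OCV - V) / I = (4.027 - 3.8084) / 3.11 = 0.07029 ohm

0.07029 ohm


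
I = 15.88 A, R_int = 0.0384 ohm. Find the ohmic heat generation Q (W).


Q = I^2 * R = 15.88^2 * 0.0384 = 9.683 W

9.683 W


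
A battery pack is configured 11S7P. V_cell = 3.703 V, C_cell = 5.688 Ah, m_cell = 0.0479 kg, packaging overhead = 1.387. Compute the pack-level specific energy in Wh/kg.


Step 1: V_pack = 11 * 3.703 = 40.733 V
Step 2: C_pack = 7 * 5.688 = 39.816 Ah
Step 3: E_pack = V_pack * C_pack = 40.733 * 39.816 = 1621.8 Wh
Step 4: m_pack = 11 * 7 * 0.0479 * 1.387 = 5.1157 kg
Step 5: ED = E_pack / m_pack = 1621.8 / 5.1157 = 317.0 Wh/kg

317.0 Wh/kg


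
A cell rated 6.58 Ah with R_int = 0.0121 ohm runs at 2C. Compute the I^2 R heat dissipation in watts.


Step 1: I = C_rate * capacity = 2 * 6.58 = 13.16 A
Step 2: Q = I^2 * R = 13.16^2 * 0.0121 = 173.19 * 0.0121 = 2.096 W

2.096 W


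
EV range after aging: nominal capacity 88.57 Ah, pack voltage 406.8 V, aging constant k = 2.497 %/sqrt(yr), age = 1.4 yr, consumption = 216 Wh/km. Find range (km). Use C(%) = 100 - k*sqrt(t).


Step 1: capacity retention = 100 - 2.497 * sqrt(1.4) = 100 - 2.497 * 1.1832 = 97.046%
Step 2: C_now = 88.57 * 97.046/100 = 85.954 Ah
Step 3: E_pack = V * C_now = 406.8 * 85.954 = 34966 Wh
Step 4: range = E_pack / consumption = 34966 / 216 = 161.9 km

161.9 km


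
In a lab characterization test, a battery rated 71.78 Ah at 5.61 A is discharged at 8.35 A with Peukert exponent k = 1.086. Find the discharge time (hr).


Step 1: t_rated = C / I_rated = 71.78 / 5.61 = 12.795 hr
Step 2: ratio = 5.61 / 8.35 = 0.67186
Step 3: ratio^k = 0.67186^1.086 = 0.64927
Step 4: t = t_rated * ratio^k = 12.795 * 0.64927 = 8.307 hr

8.307 hr


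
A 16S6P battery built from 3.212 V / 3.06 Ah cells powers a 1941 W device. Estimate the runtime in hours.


Step 1: E_pack = Ns * V_cell * Np * C_cell = 16 * 3.212 * 6 * 3.06 = 943.56 Wh
Step 2: t = E_pack / P = 943.56 / 1941 = 0.4861 hr

0.4861 hr


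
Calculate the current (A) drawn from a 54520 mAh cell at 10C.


Convert: capacity = 54520 mAh = 54.52 Ah
At 10C: I = 10 * 54.52 Ah = 545.2 A

545.2 A


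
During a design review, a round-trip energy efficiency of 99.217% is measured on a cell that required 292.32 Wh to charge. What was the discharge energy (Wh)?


E_dis = eta/100 * E_chg = 99.217/100 * 292.32 = 290.0 Wh

290.0 Wh


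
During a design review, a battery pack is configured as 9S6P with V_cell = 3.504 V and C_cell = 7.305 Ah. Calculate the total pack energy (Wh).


E = Ns * Vcell * Np * Ccell = 9 * 3.504 * 6 * 7.305 = 1382 Wh

1382 Wh


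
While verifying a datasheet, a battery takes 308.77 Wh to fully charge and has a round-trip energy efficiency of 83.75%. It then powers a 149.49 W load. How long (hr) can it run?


Step 1: E_discharge = eta/100 * E_charge = 83.75/100 * 308.77 = 258.59 Wh
Step 2: t = E_discharge / P = 258.59 / 149.49 = 1.730 hr

1.730 hr


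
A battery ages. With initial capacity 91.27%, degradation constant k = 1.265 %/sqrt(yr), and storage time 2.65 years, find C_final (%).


Step 1: sqrt(2.65 yr) = 1.6279
Step 2: drop = 1.265 * 1.6279 = 2.0593
Step 3: C_final = 91.27 - 2.0593 = 89.21%

89.21%


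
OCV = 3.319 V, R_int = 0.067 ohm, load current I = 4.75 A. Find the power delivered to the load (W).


Step 1: V_terminal = OCV - I*R = 3.319 - 4.75 * 0.067 = 3.0008 V
Step 2: P_out = V_terminal * I = 3.0008 * 4.75 = 14.25 W

14.25 W


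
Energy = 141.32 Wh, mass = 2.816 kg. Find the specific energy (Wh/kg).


ED = E / m = 141.32 / 2.816 = 50.18 Wh/kg

50.18 Wh/kg


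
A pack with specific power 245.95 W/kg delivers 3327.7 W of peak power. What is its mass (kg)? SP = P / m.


m = P / SP = 3327.7 / 245.95 = 13.53 kg

13.53 kg


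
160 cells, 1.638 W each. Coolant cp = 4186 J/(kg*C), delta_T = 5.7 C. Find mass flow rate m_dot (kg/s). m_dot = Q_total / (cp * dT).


Q_total = 160 * 1.638 = 262.08 W
m_dot = Q_total / (cp * dT) = 262.08 / (4186 * 5.7) = 0.01098 kg/s

0.01098 kg/s


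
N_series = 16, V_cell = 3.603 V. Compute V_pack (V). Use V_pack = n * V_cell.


Series voltages add: 16 * 3.603 V = 57.648 V

57.648 V


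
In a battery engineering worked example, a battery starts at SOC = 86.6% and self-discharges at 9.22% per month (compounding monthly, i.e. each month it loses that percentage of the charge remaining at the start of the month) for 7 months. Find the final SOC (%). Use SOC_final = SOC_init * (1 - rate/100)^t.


decay = (1 - 9.22/100)^7 = 0.50808
SOC_final = 86.6 * 0.50808 = 44.00%

44.00%


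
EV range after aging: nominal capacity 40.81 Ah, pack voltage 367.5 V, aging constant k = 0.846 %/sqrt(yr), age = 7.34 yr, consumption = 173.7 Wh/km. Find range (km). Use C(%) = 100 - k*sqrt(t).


Step 1: capacity retention = 100 - 0.846 * sqrt(7.34) = 100 - 0.846 * 2.7092 = 97.708%
Step 2: C_now = 40.81 * 97.708/100 = 39.875 Ah
Step 3: E_pack = V * C_now = 367.5 * 39.875 = 14654 Wh
Step 4: range = E_pack / consumption = 14654 / 173.7 = 84.36 km

84.36 km


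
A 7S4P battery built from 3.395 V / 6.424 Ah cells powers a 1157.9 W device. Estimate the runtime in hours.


Step 1: E_pack = Ns * V_cell * Np * C_cell = 7 * 3.395 * 4 * 6.424 = 610.67 Wh
Step 2: t = E_pack / P = 610.67 / 1157.9 = 0.5274 hr

0.5274 hr


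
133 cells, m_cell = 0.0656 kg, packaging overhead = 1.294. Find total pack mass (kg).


m_pack = n * m_cell * overhead = 133 * 0.0656 * 1.294 = 11.29 kg

11.29 kg


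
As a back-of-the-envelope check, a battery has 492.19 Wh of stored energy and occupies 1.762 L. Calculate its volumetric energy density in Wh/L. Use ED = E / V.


ED = E / V = 492.19 / 1.762 = 279.3 Wh/L

279.3 Wh/L


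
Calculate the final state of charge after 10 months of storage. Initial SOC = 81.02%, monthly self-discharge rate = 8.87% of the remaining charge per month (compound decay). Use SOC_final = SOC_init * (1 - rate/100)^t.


Monthly retention factor = 1 - 8.87/100 = 0.9113
Over 10 months: factor^10 = 0.39502
SOC_final = 81.02 * 0.39502 = 32.00%

32.00%


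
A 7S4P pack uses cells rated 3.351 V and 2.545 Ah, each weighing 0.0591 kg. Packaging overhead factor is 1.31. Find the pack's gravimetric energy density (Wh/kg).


Step 1: V_pack = 7 * 3.351 = 23.457 V
Step 2: C_pack = 4 * 2.545 = 10.18 Ah
Step 3: E_pack = V_pack * C_pack = 23.457 * 10.18 = 238.79 Wh
Step 4: m_pack = 7 * 4 * 0.0591 * 1.31 = 2.1678 kg
Step 5: ED = E_pack / m_pack = 238.79 / 2.1678 = 110.2 Wh/kg

110.2 Wh/kg


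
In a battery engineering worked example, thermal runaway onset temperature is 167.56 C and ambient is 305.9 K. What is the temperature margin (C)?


Convert: T_ambient = 305.9 K = 32.75 C
margin = 167.56 - 32.75 = 134.81 C

134.81 C


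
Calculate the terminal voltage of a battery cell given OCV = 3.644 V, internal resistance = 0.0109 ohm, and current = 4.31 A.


V = OCV - I*R = 3.644 - 4.31 * 0.0109 = 3.597 V

3.597 V


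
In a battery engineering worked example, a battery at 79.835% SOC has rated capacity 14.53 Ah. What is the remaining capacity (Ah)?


remaining = SOC / 100 * total = 79.835 / 100 * 14.53 = 11.60 Ah

11.60 Ah


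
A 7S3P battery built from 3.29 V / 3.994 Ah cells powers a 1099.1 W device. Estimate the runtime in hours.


Step 1: E_pack = Ns * V_cell * Np * C_cell = 7 * 3.29 * 3 * 3.994 = 275.95 Wh
Step 2: t = E_pack / P = 275.95 / 1099.1 = 0.2511 hr

0.2511 hr


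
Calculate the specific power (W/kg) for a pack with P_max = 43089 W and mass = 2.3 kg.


SP = P / m = 43089 / 2.3 = 18730 W/kg

18730 W/kg


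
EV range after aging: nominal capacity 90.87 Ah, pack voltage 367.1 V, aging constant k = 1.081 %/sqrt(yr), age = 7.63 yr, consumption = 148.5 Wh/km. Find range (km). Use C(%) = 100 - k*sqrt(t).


Step 1: capacity retention = 100 - 1.081 * sqrt(7.63) = 100 - 1.081 * 2.7622 = 97.014%
Step 2: C_now = 90.87 * 97.014/100 = 88.157 Ah
Step 3: E_pack = V * C_now = 367.1 * 88.157 = 32362 Wh
Step 4: range = E_pack / consumption = 32362 / 148.5 = 217.9 km

217.9 km


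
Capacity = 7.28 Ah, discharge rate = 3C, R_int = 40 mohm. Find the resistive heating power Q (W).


Convert: R = 40 mohm = 0.04 ohm
Step 1: I = C_rate * capacity = 3 * 7.28 = 21.84 A
Step 2: Q = I^2 * R = 21.84^2 * 0.04 = 476.99 * 0.04 = 19.08 W

19.08 W


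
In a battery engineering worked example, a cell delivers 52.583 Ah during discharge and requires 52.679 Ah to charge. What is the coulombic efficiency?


eta_c = Q_dis / Q_chg * 100 = 52.583 / 52.679 * 100 = 99.82%

99.82%


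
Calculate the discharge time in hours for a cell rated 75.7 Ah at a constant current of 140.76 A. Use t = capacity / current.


t = capacity / current = 75.7 / 140.76 = 0.5378 hr

0.5378 hr


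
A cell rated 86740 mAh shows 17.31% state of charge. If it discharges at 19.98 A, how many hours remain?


Convert: C_total = 86740 mAh = 86.74 Ah
Step 1: remaining = SOC/100 * C_total = 17.31/100 * 86.74 = 15.015 Ah
Step 2: t = remaining / I = 15.015 / 19.98 = 0.7515 hr

0.7515 hr


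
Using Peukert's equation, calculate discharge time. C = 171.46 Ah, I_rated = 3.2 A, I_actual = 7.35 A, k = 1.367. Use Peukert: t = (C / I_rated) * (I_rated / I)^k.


t_rated = C / I_rated = 171.46 / 3.2 = 53.581 hr
(I_rated/I)^k = (0.43537)^1.367 = 0.32086
t = t_rated * (I_rated/I)^k = 53.581 * 0.32086 = 17.19 hr

17.19 hr


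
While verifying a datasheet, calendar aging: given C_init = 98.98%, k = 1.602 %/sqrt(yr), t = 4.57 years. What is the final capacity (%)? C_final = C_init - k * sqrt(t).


Step 1: sqrt(4.57 yr) = 2.1378
Step 2: drop = 1.602 * 2.1378 = 3.4248
Step 3: C_final = 98.98 - 3.4248 = 95.56%

95.56%


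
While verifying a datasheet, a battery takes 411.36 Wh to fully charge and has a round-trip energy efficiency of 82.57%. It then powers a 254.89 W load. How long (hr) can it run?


Step 1: E_discharge = eta/100 * E_charge = 82.57/100 * 411.36 = 339.66 Wh
Step 2: t = E_discharge / P = 339.66 / 254.89 = 1.333 hr

1.333 hr


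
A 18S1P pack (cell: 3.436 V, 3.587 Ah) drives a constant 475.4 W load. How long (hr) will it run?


Step 1: E_pack = Ns * V_cell * Np * C_cell = 18 * 3.436 * 1 * 3.587 = 221.85 Wh
Step 2: t = E_pack / P = 221.85 / 475.4 = 0.4667 hr

0.4667 hr


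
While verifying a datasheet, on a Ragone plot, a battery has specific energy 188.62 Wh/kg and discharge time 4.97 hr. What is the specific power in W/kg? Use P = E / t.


Specific power = 188.62 Wh/kg / 4.97 hr = 37.95 W/kg

37.95 W/kg


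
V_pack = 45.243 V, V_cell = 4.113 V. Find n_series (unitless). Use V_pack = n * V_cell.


n = V_pack / V_cell = 45.243 / 4.113 = 11

11


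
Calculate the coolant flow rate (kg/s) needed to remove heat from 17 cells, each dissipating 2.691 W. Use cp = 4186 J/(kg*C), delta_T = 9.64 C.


Step 1: Total heat Q = 17 * 2.691 W = 45.747 W
Step 2: denom = cp * dT = 4186 * 9.64 = 40353
Step 3: m_dot = 45.747 / 40353 = 0.001134 kg/s

0.001134 kg/s


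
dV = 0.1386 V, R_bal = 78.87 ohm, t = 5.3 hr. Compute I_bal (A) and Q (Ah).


I_bal = dV / R = 0.1386 / 78.87 = 0.0017573 A
Q = I_bal * t = 0.0017573 * 5.3 = 0.009314 Ah

I=0.0017573 A, Q=0.009314 Ah


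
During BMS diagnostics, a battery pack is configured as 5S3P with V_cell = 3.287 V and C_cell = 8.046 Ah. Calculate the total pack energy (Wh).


V_pack = 5 * 3.287 = 16.435 V
C_pack = 3 * 8.046 = 24.138 Ah
E = V_pack * C_pack = 16.435 * 24.138 = 396.7 Wh

396.7 Wh


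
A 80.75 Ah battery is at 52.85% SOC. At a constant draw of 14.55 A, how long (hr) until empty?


Step 1: remaining = SOC/100 * C_total = 52.85/100 * 80.75 = 42.676 Ah
Step 2: t = remaining / I = 42.676 / 14.55 = 2.933 hr

2.933 hr


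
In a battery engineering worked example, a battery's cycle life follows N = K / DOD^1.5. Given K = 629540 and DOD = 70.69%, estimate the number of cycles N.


Step 1: DOD^1.5 = 70.69^1.5 = 594.34
Step 2: N = 629540 / 594.34 = 1059 cycles

1059 cycles


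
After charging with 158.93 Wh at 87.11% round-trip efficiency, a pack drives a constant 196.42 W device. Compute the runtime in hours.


Step 1: E_discharge = eta/100 * E_charge = 87.11/100 * 158.93 = 138.44 Wh
Step 2: t = E_discharge / P = 138.44 / 196.42 = 0.7048 hr

0.7048 hr


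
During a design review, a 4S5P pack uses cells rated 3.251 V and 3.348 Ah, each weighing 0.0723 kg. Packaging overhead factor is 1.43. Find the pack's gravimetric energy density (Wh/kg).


Step 1: V_pack = 4 * 3.251 = 13.004 V
Step 2: C_pack = 5 * 3.348 = 16.74 Ah
Step 3: E_pack = V_pack * C_pack = 13.004 * 16.74 = 217.69 Wh
Step 4: m_pack = 4 * 5 * 0.0723 * 1.43 = 2.0678 kg
Step 5: ED = E_pack / m_pack = 217.69 / 2.0678 = 105.3 Wh/kg

105.3 Wh/kg


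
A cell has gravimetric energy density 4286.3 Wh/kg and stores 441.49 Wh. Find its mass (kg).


m = E / ED = 441.49 / 4286.3 = 0.1030 kg

0.1030 kg


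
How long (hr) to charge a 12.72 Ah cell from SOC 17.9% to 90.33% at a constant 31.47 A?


delta_Ah = 12.72 * (90.33 - 17.9) / 100 = 9.2131 Ah
t = delta_Ah / I = 9.2131 / 31.47 = 0.2928 hr

0.2928 hr


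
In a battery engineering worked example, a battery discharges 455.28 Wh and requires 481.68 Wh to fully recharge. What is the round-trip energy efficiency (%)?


eta_e = E_dis / E_chg * 100 = 455.28 / 481.68 * 100 = 94.52%

94.52%


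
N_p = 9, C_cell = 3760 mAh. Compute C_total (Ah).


Convert: C_cell = 3760 mAh = 3.76 Ah
C_total = 9 * 3.76 = 33.84 Ah

33.84 Ah


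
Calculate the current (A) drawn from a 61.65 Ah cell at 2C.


At 2C: I = 2 * 61.65 Ah = 123.3 A

123.3 A


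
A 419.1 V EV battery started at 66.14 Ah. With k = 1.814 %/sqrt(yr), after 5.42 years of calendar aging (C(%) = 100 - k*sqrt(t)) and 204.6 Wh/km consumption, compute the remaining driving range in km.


Step 1: capacity retention = 100 - 1.814 * sqrt(5.42) = 100 - 1.814 * 2.3281 = 95.777%
Step 2: C_now = 66.14 * 95.777/100 = 63.347 Ah
Step 3: E_pack = V * C_now = 419.1 * 63.347 = 26549 Wh
Step 4: range = E_pack / consumption = 26549 / 204.6 = 129.8 km

129.8 km


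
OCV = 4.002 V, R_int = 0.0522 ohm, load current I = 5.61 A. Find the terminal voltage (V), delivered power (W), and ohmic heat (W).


Step 1: V_terminal = OCV - I*R = 4.002 - 5.61 * 0.0522 = 3.7092 V
Step 2: P_out = V_terminal * I = 3.7092 * 5.61 = 20.81 W
Step 3: Q = I^2 * R = 5.61^2 * 0.0522 = 1.643 W

V=3.7092 V, P=20.81 W, Q=1.643 W


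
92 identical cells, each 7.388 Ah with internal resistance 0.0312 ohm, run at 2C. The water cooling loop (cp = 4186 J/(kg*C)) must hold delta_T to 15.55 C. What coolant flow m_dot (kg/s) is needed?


Step 1: I = 2 * 7.388 = 14.776 A
Step 2: Q_cell = I^2 * R = 14.776^2 * 0.0312 = 6.8119 W
Step 3: Q_total = 92 * 6.8119 = 626.69 W
Step 4: m_dot = Q_total / (cp * dT) = 626.69 / (4186 * 15.55) = 0.009628 kg/s

0.009628 kg/s


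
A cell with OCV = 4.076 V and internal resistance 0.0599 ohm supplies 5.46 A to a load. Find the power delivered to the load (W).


Step 1: V_terminal = OCV - I*R = 4.076 - 5.46 * 0.0599 = 3.7489 V
Step 2: P_out = V_terminal * I = 3.7489 * 5.46 = 20.47 W

20.47 W


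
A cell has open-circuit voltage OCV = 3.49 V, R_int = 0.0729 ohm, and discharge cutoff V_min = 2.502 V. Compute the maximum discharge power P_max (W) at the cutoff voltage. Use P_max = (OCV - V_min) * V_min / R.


P_max = (OCV - V_min) * V_min / R = (3.49 - 2.502) * 2.502 / 0.0729 = 0.988 * 2.502 / 0.0729 = 33.91 W

33.91 W


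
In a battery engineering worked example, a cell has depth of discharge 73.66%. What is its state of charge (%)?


SOC = 100 - DOD = 100 - 73.66 = 26.34%

26.34%


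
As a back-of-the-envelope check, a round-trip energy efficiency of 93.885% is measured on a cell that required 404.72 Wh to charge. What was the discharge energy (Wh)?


E_dis = eta/100 * E_chg = 93.885/100 * 404.72 = 380.0 Wh

380.0 Wh


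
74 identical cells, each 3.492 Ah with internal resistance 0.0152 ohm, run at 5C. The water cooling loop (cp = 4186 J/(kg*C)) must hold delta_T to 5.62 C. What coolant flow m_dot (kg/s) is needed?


Step 1: I = 5 * 3.492 = 17.46 A
Step 2: Q_cell = I^2 * R = 17.46^2 * 0.0152 = 4.6337 W
Step 3: Q_total = 74 * 4.6337 = 342.89 W
Step 4: m_dot = Q_total / (cp * dT) = 342.89 / (4186 * 5.62) = 0.01458 kg/s

0.01458 kg/s


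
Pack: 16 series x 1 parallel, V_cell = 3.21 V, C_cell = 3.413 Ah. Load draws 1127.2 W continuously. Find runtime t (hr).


Step 1: E_pack = Ns * V_cell * Np * C_cell = 16 * 3.21 * 1 * 3.413 = 175.29 Wh
Step 2: t = E_pack / P = 175.29 / 1127.2 = 0.1555 hr

0.1555 hr


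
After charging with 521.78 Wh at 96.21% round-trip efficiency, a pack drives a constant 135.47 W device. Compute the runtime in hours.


Step 1: E_discharge = eta/100 * E_charge = 96.21/100 * 521.78 = 502 Wh
Step 2: t = E_discharge / P = 502 / 135.47 = 3.706 hr

3.706 hr


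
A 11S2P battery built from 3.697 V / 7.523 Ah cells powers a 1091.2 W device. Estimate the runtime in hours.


Step 1: E_pack = Ns * V_cell * Np * C_cell = 11 * 3.697 * 2 * 7.523 = 611.88 Wh
Step 2: t = E_pack / P = 611.88 / 1091.2 = 0.5607 hr

0.5607 hr


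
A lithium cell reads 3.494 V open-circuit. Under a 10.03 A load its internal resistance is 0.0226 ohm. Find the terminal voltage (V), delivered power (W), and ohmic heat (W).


Step 1: V_terminal = OCV - I*R = 3.494 - 10.03 * 0.0226 = 3.2673 V
Step 2: P_out = V_terminal * I = 3.2673 * 10.03 = 32.77 W
Step 3: Q = I^2 * R = 10.03^2 * 0.0226 = 2.274 W

V=3.2673 V, P=32.77 W, Q=2.274 W


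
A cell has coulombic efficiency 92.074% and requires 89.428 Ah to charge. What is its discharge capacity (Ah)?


Q_dis = eta/100 * Q_chg = 92.074/100 * 89.428 = 82.34 Ah

82.34 Ah


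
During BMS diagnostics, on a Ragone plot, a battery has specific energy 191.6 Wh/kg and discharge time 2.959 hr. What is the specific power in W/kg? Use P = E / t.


Specific power = 191.6 Wh/kg / 2.959 hr = 64.75 W/kg

64.75 W/kg


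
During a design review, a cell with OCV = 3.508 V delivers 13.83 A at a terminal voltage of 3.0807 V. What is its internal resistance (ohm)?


R = (OCV - V) / I = (3.508 - 3.0807) / 13.83 = 0.03090 ohm

0.03090 ohm


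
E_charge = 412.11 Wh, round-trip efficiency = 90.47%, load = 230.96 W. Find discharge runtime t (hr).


Step 1: E_discharge = eta/100 * E_charge = 90.47/100 * 412.11 = 372.84 Wh
Step 2: t = E_discharge / P = 372.84 / 230.96 = 1.614 hr

1.614 hr


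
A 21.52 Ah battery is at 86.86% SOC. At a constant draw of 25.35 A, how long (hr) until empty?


Step 1: remaining = SOC/100 * C_total = 86.86/100 * 21.52 = 18.692 Ah
Step 2: t = remaining / I = 18.692 / 25.35 = 0.7374 hr

0.7374 hr


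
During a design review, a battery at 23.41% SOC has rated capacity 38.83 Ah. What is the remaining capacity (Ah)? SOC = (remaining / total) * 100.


remaining = SOC / 100 * total = 23.41 / 100 * 38.83 = 9.090 Ah

9.090 Ah


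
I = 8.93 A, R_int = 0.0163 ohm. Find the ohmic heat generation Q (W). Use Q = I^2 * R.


Q = I^2 * R = 8.93^2 * 0.0163 = 1.300 W

1.300 W


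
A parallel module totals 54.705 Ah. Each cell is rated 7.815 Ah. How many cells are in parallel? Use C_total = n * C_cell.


n = C_total / C_cell = 54.705 / 7.815 = 7

7


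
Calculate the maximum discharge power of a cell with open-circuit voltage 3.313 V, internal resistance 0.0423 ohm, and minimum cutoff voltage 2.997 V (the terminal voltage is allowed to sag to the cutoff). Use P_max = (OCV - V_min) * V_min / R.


P_max = (OCV - V_min) * V_min / R = (3.313 - 2.997) * 2.997 / 0.0423 = 0.316 * 2.997 / 0.0423 = 22.39 W

22.39 W


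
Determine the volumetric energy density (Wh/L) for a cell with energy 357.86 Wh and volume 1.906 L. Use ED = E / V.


Volumetric ED = 357.86 Wh / 1.906 L = 187.8 Wh/L

187.8 Wh/L


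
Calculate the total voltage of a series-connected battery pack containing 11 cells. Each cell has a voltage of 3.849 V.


V_pack = n * V_cell = 11 * 3.849 = 42.339 V

42.339 V


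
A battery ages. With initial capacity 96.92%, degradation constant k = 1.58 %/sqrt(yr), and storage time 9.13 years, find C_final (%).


sqrt(t) = sqrt(9.13) = 3.0216
C_final = 96.92 - 1.58 * 3.0216 = 92.15%

92.15%


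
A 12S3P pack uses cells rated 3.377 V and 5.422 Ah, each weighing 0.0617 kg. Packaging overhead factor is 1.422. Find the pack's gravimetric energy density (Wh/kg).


Step 1: V_pack = 12 * 3.377 = 40.524 V
Step 2: C_pack = 3 * 5.422 = 16.266 Ah
Step 3: E_pack = V_pack * C_pack = 40.524 * 16.266 = 659.16 Wh
Step 4: m_pack = 12 * 3 * 0.0617 * 1.422 = 3.1585 kg
Step 5: ED = E_pack / m_pack = 659.16 / 3.1585 = 208.7 Wh/kg

208.7 Wh/kg


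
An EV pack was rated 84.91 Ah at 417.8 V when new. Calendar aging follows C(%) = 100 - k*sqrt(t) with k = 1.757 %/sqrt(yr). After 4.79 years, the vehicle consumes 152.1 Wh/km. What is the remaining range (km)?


Step 1: capacity retention = 100 - 1.757 * sqrt(4.79) = 100 - 1.757 * 2.1886 = 96.155%
Step 2: C_now = 84.91 * 96.155/100 = 81.645 Ah
Step 3: E_pack = V * C_now = 417.8 * 81.645 = 34111 Wh
Step 4: range = E_pack / consumption = 34111 / 152.1 = 224.3 km

224.3 km


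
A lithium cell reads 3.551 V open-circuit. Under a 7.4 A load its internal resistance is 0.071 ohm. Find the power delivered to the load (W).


Step 1: V_terminal = OCV - I*R = 3.551 - 7.4 * 0.071 = 3.0256 V
Step 2: P_out = V_terminal * I = 3.0256 * 7.4 = 22.39 W

22.39 W


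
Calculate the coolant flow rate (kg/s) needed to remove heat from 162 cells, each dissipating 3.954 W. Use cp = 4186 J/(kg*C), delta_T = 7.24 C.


Q_total = 162 * 3.954 = 640.55 W
m_dot = Q_total / (cp * dT) = 640.55 / (4186 * 7.24) = 0.02114 kg/s

0.02114 kg/s


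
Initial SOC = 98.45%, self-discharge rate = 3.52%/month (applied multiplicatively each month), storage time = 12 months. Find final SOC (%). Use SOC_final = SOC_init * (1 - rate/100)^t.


Monthly retention factor = 1 - 3.52/100 = 0.9648
Over 12 months: factor^12 = 0.6505
SOC_final = 98.45 * 0.6505 = 64.04%

64.04%


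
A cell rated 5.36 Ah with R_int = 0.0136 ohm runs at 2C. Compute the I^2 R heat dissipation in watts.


Step 1: I = C_rate * capacity = 2 * 5.36 = 10.72 A
Step 2: Q = I^2 * R = 10.72^2 * 0.0136 = 114.92 * 0.0136 = 1.563 W

1.563 W


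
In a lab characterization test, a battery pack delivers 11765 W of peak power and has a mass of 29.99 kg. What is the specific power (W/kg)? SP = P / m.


Specific power = 11765 W / 29.99 kg = 392.3 W/kg

392.3 W/kg


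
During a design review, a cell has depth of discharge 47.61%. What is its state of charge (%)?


SOC = 100 - DOD = 100 - 47.61 = 52.39%

52.39%


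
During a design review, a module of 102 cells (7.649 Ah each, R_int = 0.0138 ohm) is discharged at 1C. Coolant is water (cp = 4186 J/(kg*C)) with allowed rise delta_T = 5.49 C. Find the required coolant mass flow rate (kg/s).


Step 1: I = 1 * 7.649 = 7.649 A
Step 2: Q_cell = I^2 * R = 7.649^2 * 0.0138 = 0.8074 W
Step 3: Q_total = 102 * 0.8074 = 82.355 W
Step 4: m_dot = Q_total / (cp * dT) = 82.355 / (4186 * 5.49) = 0.003584 kg/s

0.003584 kg/s


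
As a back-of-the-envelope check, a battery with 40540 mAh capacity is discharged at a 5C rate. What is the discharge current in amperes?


Convert: capacity = 40540 mAh = 40.54 Ah
I = C_rate * capacity = 5 * 40.54 = 202.7 A

202.7 A


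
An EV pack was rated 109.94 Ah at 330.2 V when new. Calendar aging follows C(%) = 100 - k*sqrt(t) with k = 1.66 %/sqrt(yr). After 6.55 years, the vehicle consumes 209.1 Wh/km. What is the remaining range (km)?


Step 1: capacity retention = 100 - 1.66 * sqrt(6.55) = 100 - 1.66 * 2.5593 = 95.752%
Step 2: C_now = 109.94 * 95.752/100 = 105.27 Ah
Step 3: E_pack = V * C_now = 330.2 * 105.27 = 34760 Wh
Step 4: range = E_pack / consumption = 34760 / 209.1 = 166.2 km

166.2 km


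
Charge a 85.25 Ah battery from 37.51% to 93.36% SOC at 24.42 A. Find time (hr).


delta_Ah = 85.25 * (93.36 - 37.51) / 100 = 47.612 Ah
t = delta_Ah / I = 47.612 / 24.42 = 1.950 hr

1.950 hr


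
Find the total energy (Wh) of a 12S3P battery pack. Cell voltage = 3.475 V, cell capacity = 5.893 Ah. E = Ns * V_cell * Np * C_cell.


V_pack = 12 * 3.475 = 41.7 V
C_pack = 3 * 5.893 = 17.679 Ah
E = V_pack * C_pack = 41.7 * 17.679 = 737.2 Wh

737.2 Wh


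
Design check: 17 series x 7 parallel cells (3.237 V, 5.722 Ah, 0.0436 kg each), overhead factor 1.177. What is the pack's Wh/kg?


Step 1: V_pack = 17 * 3.237 = 55.029 V
Step 2: C_pack = 7 * 5.722 = 40.054 Ah
Step 3: E_pack = V_pack * C_pack = 55.029 * 40.054 = 2204.1 Wh
Step 4: m_pack = 17 * 7 * 0.0436 * 1.177 = 6.1067 kg
Step 5: ED = E_pack / m_pack = 2204.1 / 6.1067 = 360.9 Wh/kg

360.9 Wh/kg


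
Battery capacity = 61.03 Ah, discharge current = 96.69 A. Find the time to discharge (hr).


Runtime = 61.03 Ah / 96.69 A = 0.6312 hr

0.6312 hr


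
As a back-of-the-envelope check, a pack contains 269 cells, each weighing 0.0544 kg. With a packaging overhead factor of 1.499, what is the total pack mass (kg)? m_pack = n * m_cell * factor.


Cell mass sum = 269 * 0.0544 = 14.634 kg
With overhead 1.499: m_pack = 14.634 * 1.499 = 21.94 kg

21.94 kg


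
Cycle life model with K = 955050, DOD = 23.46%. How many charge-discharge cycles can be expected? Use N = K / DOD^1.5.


DOD^1.5 = 113.63
N = K / DOD^1.5 = 955050 / 113.63 = 8405

8405 cycles


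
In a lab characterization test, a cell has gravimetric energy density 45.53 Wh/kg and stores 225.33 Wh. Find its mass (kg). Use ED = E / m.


m = E / ED = 225.33 / 45.53 = 4.949 kg

4.949 kg


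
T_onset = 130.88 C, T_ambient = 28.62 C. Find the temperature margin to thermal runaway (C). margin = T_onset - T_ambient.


margin = T_onset - T_ambient = 130.88 - 28.62 = 102.26 C

102.26 C


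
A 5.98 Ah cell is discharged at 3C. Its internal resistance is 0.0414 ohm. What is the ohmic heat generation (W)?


Step 1: I = C_rate * capacity = 3 * 5.98 = 17.94 A
Step 2: Q = I^2 * R = 17.94^2 * 0.0414 = 321.84 * 0.0414 = 13.32 W

13.32 W
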